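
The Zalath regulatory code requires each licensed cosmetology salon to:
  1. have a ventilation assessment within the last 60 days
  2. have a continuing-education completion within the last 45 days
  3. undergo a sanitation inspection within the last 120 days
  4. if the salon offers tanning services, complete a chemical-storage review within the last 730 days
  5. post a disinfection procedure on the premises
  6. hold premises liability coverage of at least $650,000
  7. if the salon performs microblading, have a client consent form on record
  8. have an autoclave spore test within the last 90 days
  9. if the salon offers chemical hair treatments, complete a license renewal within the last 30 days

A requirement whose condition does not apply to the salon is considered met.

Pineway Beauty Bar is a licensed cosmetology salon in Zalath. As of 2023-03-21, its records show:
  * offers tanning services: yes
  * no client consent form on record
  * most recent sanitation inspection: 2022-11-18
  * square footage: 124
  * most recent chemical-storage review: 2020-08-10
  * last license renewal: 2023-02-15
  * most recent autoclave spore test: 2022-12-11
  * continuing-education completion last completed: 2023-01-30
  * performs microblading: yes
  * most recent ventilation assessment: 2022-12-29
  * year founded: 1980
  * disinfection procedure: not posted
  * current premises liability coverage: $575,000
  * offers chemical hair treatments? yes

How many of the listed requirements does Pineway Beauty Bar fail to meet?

9

1. ventilation assessment 82 days ago vs limit 60 → not met
2. continuing-education completion 50 days ago vs limit 45 → not met
3. sanitation inspection 123 days ago vs limit 120 → not met
4. condition 'offers tanning services' holds; chemical-storage review 953 days ago vs limit 730 → not met
5. disinfection procedure absent → not met
6. premises liability coverage $575,000 < $650,000 → not met
7. condition 'performs microblading' holds; client consent form absent → not met
8. autoclave spore test 100 days ago vs limit 90 → not met
9. condition 'offers chemical hair treatments' holds; license renewal 34 days ago vs limit 30 → not met
Not met: 9 of 9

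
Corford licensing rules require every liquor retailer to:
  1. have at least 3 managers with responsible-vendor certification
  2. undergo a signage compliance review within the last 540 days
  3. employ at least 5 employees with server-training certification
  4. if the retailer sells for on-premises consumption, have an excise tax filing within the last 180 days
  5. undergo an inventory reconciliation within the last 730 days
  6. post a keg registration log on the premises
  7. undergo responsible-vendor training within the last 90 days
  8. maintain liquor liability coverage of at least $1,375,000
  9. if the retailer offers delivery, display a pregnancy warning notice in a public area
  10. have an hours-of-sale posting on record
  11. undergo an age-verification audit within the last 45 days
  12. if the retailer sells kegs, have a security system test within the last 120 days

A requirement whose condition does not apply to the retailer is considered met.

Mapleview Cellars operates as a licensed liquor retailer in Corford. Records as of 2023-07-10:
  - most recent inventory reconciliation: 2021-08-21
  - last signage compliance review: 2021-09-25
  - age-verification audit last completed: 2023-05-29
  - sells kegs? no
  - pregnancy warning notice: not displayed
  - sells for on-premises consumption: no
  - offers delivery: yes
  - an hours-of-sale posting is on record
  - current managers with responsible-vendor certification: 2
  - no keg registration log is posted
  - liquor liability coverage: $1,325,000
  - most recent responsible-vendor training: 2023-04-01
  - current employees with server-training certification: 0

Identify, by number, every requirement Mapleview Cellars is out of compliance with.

1. managers with responsible-vendor certification 2 < 3 → not met
2. signage compliance review 653 days ago vs limit 540 → not met
3. employees with server-training certification 0 < 5 → not met
4. condition 'sells for on-premises consumption' does not hold → requirement n/a → met
5. inventory reconciliation 688 days ago vs limit 730 → met
6. keg registration log absent → not met
7. responsible-vendor training 100 days ago vs limit 90 → not met
8. liquor liability coverage $1,325,000 < $1,375,000 → not met
9. condition 'offers delivery' holds; pregnancy warning notice absent → not met
10. hours-of-sale posting present → met
11. age-verification audit 42 days ago vs limit 45 → met
12. condition 'sells kegs' does not hold → requirement n/a → met
Not met: 1, 2, 3, 6, 7, 8, 9

1, 2, 3, 6, 7, 8, 9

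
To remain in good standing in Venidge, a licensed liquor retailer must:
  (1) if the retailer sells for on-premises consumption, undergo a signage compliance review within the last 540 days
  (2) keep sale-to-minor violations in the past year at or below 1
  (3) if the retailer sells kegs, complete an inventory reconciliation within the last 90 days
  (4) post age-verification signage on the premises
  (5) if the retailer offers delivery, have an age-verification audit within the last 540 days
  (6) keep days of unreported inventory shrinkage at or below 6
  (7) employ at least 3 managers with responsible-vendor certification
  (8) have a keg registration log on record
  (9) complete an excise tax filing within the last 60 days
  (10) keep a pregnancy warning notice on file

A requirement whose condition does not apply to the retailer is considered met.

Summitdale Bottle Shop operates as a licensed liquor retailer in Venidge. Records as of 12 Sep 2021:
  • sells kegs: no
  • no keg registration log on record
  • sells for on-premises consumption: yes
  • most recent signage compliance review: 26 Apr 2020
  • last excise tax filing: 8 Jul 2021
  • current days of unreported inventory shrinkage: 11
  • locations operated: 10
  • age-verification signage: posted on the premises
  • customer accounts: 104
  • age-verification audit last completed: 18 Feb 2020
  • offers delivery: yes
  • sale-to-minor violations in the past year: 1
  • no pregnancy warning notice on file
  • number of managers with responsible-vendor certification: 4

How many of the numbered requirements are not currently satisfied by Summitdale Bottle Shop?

1. condition 'sells for on-premises consumption' holds; signage compliance review 504 days ago vs limit 540 → met
2. sale-to-minor violations in the past year 1 ≤ 1 → met
3. condition 'sells kegs' does not hold → requirement n/a → met
4. age-verification signage present → met
5. condition 'offers delivery' holds; age-verification audit 572 days ago vs limit 540 → not met
6. days of unreported inventory shrinkage 11 > 6 → not met
7. managers with responsible-vendor certification 4 ≥ 3 → met
8. keg registration log absent → not met
9. excise tax filing 66 days ago vs limit 60 → not met
10. pregnancy warning notice absent → not met
Not met: 5 of 10

5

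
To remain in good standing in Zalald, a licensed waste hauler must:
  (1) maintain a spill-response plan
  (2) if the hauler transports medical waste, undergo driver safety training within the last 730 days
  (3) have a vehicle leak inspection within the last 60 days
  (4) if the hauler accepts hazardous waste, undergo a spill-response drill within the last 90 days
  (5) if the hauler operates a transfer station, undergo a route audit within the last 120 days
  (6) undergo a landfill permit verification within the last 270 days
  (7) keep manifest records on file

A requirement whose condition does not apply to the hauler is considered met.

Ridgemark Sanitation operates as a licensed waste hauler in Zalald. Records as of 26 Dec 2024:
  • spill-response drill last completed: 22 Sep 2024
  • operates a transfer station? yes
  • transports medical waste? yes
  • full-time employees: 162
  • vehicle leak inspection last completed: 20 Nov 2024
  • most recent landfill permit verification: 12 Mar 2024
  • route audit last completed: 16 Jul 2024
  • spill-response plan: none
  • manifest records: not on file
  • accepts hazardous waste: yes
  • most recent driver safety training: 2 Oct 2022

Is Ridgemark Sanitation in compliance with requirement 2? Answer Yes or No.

No

2. condition 'transports medical waste' holds; driver safety training 816 days ago vs limit 730 → not met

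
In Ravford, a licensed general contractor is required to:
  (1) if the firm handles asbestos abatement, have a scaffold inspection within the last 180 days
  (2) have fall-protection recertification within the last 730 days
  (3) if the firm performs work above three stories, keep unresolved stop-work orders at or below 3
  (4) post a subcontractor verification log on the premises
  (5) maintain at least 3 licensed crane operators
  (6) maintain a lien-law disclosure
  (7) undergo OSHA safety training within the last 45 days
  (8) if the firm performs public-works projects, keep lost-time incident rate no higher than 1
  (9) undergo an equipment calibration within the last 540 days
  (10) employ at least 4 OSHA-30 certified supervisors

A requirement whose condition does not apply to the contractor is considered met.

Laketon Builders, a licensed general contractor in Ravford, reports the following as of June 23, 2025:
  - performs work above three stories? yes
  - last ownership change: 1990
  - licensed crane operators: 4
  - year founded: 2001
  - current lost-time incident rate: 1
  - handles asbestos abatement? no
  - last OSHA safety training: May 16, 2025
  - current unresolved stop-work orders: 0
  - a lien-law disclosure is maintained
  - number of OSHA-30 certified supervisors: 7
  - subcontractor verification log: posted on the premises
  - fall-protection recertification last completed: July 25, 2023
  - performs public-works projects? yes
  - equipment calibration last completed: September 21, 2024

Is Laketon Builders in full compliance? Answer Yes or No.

Yes

1. condition 'handles asbestos abatement' does not hold → requirement n/a → met
2. fall-protection recertification 699 days ago vs limit 730 → met
3. condition 'performs work above three stories' holds; unresolved stop-work orders 0 ≤ 3 → met
4. subcontractor verification log present → met
5. licensed crane operators 4 ≥ 3 → met
6. lien-law disclosure present → met
7. OSHA safety training 38 days ago vs limit 45 → met
8. condition 'performs public-works projects' holds; lost-time incident rate 1 ≤ 1 → met
9. equipment calibration 275 days ago vs limit 540 → met
10. OSHA-30 certified supervisors 7 ≥ 4 → met
All met.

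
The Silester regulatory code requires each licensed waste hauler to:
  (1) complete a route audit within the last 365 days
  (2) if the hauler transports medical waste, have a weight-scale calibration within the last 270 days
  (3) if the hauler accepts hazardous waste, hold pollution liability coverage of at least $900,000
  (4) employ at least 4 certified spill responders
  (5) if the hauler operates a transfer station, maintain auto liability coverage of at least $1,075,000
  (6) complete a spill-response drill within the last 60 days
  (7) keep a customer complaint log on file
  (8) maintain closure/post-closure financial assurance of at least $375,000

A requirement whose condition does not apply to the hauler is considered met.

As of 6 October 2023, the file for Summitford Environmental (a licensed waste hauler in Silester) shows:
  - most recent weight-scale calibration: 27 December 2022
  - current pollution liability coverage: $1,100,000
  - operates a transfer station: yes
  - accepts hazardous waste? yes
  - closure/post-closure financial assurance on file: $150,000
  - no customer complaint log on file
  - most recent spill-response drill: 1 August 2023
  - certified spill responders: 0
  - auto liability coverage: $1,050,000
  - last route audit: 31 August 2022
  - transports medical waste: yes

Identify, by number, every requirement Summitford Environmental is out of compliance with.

1, 2, 4, 5, 6, 7, 8

1. route audit 401 days ago vs limit 365 → not met
2. condition 'transports medical waste' holds; weight-scale calibration 283 days ago vs limit 270 → not met
3. condition 'accepts hazardous waste' holds; pollution liability coverage $1,100,000 ≥ $900,000 → met
4. certified spill responders 0 < 4 → not met
5. condition 'operates a transfer station' holds; auto liability coverage $1,050,000 < $1,075,000 → not met
6. spill-response drill 66 days ago vs limit 60 → not met
7. customer complaint log absent → not met
8. closure/post-closure financial assurance $150,000 < $375,000 → not met
Not met: 1, 2, 4, 5, 6, 7, 8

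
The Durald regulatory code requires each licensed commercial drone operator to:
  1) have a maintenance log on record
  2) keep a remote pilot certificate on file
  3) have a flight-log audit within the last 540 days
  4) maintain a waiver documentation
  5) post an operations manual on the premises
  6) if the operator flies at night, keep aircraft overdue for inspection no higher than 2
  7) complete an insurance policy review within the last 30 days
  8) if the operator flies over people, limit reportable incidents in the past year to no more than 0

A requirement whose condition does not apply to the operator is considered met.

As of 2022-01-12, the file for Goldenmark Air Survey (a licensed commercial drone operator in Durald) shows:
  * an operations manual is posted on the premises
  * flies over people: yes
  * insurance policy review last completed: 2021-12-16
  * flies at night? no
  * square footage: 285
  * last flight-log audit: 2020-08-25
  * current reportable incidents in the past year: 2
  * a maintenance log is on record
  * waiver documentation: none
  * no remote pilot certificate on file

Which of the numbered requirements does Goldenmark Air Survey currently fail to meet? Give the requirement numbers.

1. maintenance log present → met
2. remote pilot certificate absent → not met
3. flight-log audit 505 days ago vs limit 540 → met
4. waiver documentation absent → not met
5. operations manual present → met
6. condition 'flies at night' does not hold → requirement n/a → met
7. insurance policy review 27 days ago vs limit 30 → met
8. condition 'flies over people' holds; reportable incidents in the past year 2 > 0 → not met
Not met: 2, 4, 8

2, 4, 8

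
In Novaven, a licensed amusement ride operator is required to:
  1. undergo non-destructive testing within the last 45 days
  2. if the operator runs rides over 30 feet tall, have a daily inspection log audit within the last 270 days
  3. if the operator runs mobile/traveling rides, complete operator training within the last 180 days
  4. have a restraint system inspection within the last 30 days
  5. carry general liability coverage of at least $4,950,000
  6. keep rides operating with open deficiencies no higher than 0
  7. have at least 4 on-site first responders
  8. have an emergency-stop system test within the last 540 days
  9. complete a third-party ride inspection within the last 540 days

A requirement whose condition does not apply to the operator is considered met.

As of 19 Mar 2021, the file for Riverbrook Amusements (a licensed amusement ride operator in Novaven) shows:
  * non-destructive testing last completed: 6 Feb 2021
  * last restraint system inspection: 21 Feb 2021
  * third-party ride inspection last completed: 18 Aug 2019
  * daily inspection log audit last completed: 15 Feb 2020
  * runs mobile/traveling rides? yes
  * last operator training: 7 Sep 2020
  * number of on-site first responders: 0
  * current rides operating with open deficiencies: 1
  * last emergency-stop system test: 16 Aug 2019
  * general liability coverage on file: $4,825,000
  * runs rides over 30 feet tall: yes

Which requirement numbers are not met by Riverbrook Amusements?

1. non-destructive testing 41 days ago vs limit 45 → met
2. condition 'runs rides over 30 feet tall' holds; daily inspection log audit 398 days ago vs limit 270 → not met
3. condition 'runs mobile/traveling rides' holds; operator training 193 days ago vs limit 180 → not met
4. restraint system inspection 26 days ago vs limit 30 → met
5. general liability coverage $4,825,000 < $4,950,000 → not met
6. rides operating with open deficiencies 1 > 0 → not met
7. on-site first responders 0 < 4 → not met
8. emergency-stop system test 581 days ago vs limit 540 → not met
9. third-party ride inspection 579 days ago vs limit 540 → not met
Not met: 2, 3, 5, 6, 7, 8, 9

2, 3, 5, 6, 7, 8, 9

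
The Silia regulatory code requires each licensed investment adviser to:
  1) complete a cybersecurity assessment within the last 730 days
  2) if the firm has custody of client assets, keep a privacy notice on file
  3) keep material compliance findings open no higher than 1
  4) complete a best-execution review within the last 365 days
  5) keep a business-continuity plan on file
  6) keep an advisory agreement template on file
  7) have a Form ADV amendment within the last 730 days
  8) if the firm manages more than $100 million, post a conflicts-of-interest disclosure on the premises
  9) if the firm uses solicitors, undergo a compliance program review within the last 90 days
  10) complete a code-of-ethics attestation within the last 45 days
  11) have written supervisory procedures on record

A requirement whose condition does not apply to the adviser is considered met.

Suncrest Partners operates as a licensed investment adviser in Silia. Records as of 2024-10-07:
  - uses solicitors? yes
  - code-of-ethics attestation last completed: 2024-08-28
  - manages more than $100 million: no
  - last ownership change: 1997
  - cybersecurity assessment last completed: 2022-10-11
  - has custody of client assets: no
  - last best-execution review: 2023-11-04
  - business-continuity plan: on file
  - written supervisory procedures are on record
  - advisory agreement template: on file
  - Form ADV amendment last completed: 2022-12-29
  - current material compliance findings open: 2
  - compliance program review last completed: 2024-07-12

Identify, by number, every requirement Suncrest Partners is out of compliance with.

3

1. cybersecurity assessment 727 days ago vs limit 730 → met
2. condition 'has custody of client assets' does not hold → requirement n/a → met
3. material compliance findings open 2 > 1 → not met
4. best-execution review 338 days ago vs limit 365 → met
5. business-continuity plan present → met
6. advisory agreement template present → met
7. Form ADV amendment 648 days ago vs limit 730 → met
8. condition 'manages more than $100 million' does not hold → requirement n/a → met
9. condition 'uses solicitors' holds; compliance program review 87 days ago vs limit 90 → met
10. code-of-ethics attestation 40 days ago vs limit 45 → met
11. written supervisory procedures present → met
Not met: 3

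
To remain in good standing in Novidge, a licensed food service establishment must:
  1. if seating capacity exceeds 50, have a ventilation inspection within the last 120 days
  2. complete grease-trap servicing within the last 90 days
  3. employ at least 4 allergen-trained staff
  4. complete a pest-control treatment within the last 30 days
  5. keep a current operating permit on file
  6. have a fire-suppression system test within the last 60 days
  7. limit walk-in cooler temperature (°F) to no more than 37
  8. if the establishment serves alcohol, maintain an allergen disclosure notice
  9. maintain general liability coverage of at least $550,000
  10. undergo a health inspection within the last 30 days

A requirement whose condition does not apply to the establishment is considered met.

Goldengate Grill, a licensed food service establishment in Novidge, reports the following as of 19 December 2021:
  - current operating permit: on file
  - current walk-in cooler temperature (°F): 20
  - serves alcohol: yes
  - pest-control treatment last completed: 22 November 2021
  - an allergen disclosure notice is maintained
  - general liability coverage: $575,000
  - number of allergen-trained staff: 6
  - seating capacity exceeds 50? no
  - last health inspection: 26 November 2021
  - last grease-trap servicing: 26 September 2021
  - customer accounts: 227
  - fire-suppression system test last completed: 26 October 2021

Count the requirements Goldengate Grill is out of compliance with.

1. condition 'seating capacity exceeds 50' does not hold → requirement n/a → met
2. grease-trap servicing 84 days ago vs limit 90 → met
3. allergen-trained staff 6 ≥ 4 → met
4. pest-control treatment 27 days ago vs limit 30 → met
5. current operating permit present → met
6. fire-suppression system test 54 days ago vs limit 60 → met
7. walk-in cooler temperature (°F) 20 ≤ 37 → met
8. condition 'serves alcohol' holds; allergen disclosure notice present → met
9. general liability coverage $575,000 ≥ $550,000 → met
10. health inspection 23 days ago vs limit 30 → met
Not met: 0 of 10

0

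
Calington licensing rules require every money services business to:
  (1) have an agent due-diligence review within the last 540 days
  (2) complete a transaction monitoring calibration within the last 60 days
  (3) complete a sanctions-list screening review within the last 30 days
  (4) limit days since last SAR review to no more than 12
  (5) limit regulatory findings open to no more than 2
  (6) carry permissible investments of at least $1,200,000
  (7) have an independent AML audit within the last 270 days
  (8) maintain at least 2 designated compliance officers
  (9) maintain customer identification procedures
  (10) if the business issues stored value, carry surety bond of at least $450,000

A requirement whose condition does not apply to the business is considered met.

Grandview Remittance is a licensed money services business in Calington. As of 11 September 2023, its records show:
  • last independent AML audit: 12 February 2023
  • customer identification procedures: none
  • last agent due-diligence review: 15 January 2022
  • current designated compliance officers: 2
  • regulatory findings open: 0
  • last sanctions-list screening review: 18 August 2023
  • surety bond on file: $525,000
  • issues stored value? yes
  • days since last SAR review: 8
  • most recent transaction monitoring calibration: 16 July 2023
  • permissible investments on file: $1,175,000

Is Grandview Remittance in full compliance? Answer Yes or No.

1. agent due-diligence review 604 days ago vs limit 540 → not met
2. transaction monitoring calibration 57 days ago vs limit 60 → met
3. sanctions-list screening review 24 days ago vs limit 30 → met
4. days since last SAR review 8 ≤ 12 → met
5. regulatory findings open 0 ≤ 2 → met
6. permissible investments $1,175,000 < $1,200,000 → not met
7. independent AML audit 211 days ago vs limit 270 → met
8. designated compliance officers 2 ≥ 2 → met
9. customer identification procedures absent → not met
10. condition 'issues stored value' holds; surety bond $525,000 ≥ $450,000 → met
Not met: 1, 6, 9

No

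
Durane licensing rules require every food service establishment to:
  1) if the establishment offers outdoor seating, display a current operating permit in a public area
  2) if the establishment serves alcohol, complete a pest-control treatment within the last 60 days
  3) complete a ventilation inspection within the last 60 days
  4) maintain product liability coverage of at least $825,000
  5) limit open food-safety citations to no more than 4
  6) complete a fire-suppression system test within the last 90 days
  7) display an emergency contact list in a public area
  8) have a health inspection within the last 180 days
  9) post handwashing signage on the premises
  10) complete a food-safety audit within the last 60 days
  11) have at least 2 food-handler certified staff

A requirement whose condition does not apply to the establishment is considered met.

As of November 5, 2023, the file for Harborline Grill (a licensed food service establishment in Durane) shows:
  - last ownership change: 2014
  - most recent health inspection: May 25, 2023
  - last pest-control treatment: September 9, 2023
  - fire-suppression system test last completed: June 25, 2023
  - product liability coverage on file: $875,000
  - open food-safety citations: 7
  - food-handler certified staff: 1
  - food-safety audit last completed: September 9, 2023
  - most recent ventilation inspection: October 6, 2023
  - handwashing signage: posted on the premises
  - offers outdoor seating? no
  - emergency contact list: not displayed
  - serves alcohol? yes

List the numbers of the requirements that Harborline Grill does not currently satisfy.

1. condition 'offers outdoor seating' does not hold → requirement n/a → met
2. condition 'serves alcohol' holds; pest-control treatment 57 days ago vs limit 60 → met
3. ventilation inspection 30 days ago vs limit 60 → met
4. product liability coverage $875,000 ≥ $825,000 → met
5. open food-safety citations 7 > 4 → not met
6. fire-suppression system test 133 days ago vs limit 90 → not met
7. emergency contact list absent → not met
8. health inspection 164 days ago vs limit 180 → met
9. handwashing signage present → met
10. food-safety audit 57 days ago vs limit 60 → met
11. food-handler certified staff 1 < 2 → not met
Not met: 5, 6, 7, 11

5, 6, 7, 11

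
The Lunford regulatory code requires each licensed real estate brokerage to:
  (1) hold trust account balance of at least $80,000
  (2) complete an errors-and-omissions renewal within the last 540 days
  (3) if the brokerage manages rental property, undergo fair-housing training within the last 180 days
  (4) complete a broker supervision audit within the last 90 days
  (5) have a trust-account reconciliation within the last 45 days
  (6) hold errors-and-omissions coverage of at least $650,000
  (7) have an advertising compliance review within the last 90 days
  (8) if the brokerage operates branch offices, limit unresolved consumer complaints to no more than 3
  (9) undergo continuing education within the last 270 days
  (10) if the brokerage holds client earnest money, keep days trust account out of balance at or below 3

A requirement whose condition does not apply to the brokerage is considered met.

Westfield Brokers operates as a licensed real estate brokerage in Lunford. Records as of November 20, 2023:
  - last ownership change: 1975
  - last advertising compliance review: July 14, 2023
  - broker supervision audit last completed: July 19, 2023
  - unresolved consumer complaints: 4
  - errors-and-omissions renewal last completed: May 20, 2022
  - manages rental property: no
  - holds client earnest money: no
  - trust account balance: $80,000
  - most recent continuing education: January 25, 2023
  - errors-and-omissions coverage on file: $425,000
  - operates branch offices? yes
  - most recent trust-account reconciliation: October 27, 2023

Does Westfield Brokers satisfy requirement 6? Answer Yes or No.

No

6. errors-and-omissions coverage $425,000 < $650,000 → not met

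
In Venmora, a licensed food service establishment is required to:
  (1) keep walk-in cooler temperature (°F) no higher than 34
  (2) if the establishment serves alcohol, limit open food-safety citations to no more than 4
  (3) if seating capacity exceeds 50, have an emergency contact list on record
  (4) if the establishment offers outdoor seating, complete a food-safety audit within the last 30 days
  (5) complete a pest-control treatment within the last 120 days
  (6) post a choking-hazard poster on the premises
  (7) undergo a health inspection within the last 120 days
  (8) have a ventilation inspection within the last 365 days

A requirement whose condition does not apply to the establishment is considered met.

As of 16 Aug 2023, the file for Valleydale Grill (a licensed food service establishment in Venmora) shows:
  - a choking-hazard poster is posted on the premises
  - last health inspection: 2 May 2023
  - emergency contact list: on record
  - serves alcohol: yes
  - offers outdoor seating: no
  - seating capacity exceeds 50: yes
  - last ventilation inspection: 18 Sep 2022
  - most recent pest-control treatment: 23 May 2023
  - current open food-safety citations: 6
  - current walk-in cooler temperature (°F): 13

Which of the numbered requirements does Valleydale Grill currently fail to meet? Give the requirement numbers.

1. walk-in cooler temperature (°F) 13 ≤ 34 → met
2. condition 'serves alcohol' holds; open food-safety citations 6 > 4 → not met
3. condition 'seating capacity exceeds 50' holds; emergency contact list present → met
4. condition 'offers outdoor seating' does not hold → requirement n/a → met
5. pest-control treatment 85 days ago vs limit 120 → met
6. choking-hazard poster present → met
7. health inspection 106 days ago vs limit 120 → met
8. ventilation inspection 332 days ago vs limit 365 → met
Not met: 2

2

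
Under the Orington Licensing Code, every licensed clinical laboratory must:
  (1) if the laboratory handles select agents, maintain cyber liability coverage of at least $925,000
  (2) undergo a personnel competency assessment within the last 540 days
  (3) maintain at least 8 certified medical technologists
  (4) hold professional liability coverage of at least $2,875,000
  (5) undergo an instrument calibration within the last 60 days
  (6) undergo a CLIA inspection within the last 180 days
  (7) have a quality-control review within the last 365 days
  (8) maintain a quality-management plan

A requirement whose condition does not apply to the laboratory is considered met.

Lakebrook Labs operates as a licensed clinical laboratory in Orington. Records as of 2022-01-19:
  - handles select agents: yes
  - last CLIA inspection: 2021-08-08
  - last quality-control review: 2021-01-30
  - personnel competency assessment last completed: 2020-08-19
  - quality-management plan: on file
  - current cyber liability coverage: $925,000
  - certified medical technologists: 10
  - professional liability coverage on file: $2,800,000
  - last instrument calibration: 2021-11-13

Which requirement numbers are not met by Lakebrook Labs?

4, 5

1. condition 'handles select agents' holds; cyber liability coverage $925,000 ≥ $925,000 → met
2. personnel competency assessment 518 days ago vs limit 540 → met
3. certified medical technologists 10 ≥ 8 → met
4. professional liability coverage $2,800,000 < $2,875,000 → not met
5. instrument calibration 67 days ago vs limit 60 → not met
6. CLIA inspection 164 days ago vs limit 180 → met
7. quality-control review 354 days ago vs limit 365 → met
8. quality-management plan present → met
Not met: 4, 5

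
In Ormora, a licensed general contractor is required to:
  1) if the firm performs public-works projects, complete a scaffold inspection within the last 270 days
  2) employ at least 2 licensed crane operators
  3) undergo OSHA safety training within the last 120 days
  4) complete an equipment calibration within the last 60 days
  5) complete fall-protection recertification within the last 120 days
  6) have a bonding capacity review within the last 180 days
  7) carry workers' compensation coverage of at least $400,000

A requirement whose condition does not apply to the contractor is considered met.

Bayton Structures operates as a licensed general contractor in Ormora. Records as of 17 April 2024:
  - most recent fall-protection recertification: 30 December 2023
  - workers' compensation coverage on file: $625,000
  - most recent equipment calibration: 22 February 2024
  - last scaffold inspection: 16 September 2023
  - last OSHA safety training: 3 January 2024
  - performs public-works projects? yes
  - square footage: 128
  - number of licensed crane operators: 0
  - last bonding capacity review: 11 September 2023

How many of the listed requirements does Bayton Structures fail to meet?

2

1. condition 'performs public-works projects' holds; scaffold inspection 214 days ago vs limit 270 → met
2. licensed crane operators 0 < 2 → not met
3. OSHA safety training 105 days ago vs limit 120 → met
4. equipment calibration 55 days ago vs limit 60 → met
5. fall-protection recertification 109 days ago vs limit 120 → met
6. bonding capacity review 219 days ago vs limit 180 → not met
7. workers' compensation coverage $625,000 ≥ $400,000 → met
Not met: 2 of 7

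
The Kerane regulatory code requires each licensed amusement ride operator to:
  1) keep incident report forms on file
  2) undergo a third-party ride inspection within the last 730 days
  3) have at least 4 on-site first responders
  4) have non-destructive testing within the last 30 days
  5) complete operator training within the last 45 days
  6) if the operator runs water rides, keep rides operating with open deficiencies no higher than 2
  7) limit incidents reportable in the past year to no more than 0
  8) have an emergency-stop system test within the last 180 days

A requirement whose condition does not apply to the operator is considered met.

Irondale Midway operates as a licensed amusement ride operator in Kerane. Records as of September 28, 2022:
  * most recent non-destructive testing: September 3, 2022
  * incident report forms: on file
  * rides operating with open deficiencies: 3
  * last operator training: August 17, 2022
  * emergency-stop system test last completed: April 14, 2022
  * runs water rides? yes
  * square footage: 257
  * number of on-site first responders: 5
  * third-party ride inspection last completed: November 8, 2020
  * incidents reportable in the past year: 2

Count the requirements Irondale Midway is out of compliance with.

2

1. incident report forms present → met
2. third-party ride inspection 689 days ago vs limit 730 → met
3. on-site first responders 5 ≥ 4 → met
4. non-destructive testing 25 days ago vs limit 30 → met
5. operator training 42 days ago vs limit 45 → met
6. condition 'runs water rides' holds; rides operating with open deficiencies 3 > 2 → not met
7. incidents reportable in the past year 2 > 0 → not met
8. emergency-stop system test 167 days ago vs limit 180 → met
Not met: 2 of 8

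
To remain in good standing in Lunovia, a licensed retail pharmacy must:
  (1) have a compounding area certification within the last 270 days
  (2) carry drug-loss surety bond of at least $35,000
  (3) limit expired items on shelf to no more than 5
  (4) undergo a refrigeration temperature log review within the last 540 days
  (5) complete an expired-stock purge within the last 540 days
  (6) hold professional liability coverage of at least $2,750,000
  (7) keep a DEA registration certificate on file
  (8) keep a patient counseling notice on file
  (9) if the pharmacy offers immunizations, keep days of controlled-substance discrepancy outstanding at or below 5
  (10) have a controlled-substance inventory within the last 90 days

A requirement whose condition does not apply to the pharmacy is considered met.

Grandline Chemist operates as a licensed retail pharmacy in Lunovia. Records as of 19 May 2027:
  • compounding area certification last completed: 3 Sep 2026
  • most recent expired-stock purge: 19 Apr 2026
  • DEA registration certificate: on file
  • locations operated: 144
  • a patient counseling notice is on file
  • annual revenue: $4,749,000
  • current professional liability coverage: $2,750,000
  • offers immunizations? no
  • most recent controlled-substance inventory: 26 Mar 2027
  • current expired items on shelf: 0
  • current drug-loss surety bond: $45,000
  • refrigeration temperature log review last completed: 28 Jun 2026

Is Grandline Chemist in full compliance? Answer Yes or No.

Yes

1. compounding area certification 258 days ago vs limit 270 → met
2. drug-loss surety bond $45,000 ≥ $35,000 → met
3. expired items on shelf 0 ≤ 5 → met
4. refrigeration temperature log review 325 days ago vs limit 540 → met
5. expired-stock purge 395 days ago vs limit 540 → met
6. professional liability coverage $2,750,000 ≥ $2,750,000 → met
7. DEA registration certificate present → met
8. patient counseling notice present → met
9. condition 'offers immunizations' does not hold → requirement n/a → met
10. controlled-substance inventory 54 days ago vs limit 90 → met
All met.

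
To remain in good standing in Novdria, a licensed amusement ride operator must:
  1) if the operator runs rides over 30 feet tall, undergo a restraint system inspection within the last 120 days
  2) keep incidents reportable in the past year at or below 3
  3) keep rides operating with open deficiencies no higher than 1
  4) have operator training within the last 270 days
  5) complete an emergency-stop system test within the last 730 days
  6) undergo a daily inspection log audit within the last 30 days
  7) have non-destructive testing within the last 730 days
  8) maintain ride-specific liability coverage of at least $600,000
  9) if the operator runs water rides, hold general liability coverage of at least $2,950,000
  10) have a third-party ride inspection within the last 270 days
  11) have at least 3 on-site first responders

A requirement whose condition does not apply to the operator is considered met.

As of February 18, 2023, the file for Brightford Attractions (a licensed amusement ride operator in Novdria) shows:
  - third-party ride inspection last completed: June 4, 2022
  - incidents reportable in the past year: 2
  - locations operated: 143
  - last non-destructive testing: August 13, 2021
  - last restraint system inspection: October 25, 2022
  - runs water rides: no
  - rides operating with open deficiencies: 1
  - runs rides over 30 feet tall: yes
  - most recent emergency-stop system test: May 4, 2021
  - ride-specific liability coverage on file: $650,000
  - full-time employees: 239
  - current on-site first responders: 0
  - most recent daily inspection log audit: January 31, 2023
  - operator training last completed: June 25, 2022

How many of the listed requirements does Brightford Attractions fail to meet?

1

1. condition 'runs rides over 30 feet tall' holds; restraint system inspection 116 days ago vs limit 120 → met
2. incidents reportable in the past year 2 ≤ 3 → met
3. rides operating with open deficiencies 1 ≤ 1 → met
4. operator training 238 days ago vs limit 270 → met
5. emergency-stop system test 655 days ago vs limit 730 → met
6. daily inspection log audit 18 days ago vs limit 30 → met
7. non-destructive testing 554 days ago vs limit 730 → met
8. ride-specific liability coverage $650,000 ≥ $600,000 → met
9. condition 'runs water rides' does not hold → requirement n/a → met
10. third-party ride inspection 259 days ago vs limit 270 → met
11. on-site first responders 0 < 3 → not met
Not met: 1 of 11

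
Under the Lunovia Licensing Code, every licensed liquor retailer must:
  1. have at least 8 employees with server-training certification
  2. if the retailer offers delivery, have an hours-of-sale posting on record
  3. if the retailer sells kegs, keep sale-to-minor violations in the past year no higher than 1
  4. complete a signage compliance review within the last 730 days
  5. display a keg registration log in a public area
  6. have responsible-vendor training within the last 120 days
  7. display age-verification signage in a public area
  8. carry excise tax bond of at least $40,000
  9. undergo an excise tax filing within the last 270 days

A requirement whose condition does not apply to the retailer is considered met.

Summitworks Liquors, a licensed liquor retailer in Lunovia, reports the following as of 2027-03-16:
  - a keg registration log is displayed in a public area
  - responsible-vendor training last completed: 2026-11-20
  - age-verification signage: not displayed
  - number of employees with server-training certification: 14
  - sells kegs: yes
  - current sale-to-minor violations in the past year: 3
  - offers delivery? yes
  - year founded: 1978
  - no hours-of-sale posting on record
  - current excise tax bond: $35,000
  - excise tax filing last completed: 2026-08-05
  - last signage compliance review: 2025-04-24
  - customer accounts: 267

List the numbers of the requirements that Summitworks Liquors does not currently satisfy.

2, 3, 7, 8

1. employees with server-training certification 14 ≥ 8 → met
2. condition 'offers delivery' holds; hours-of-sale posting absent → not met
3. condition 'sells kegs' holds; sale-to-minor violations in the past year 3 > 1 → not met
4. signage compliance review 691 days ago vs limit 730 → met
5. keg registration log present → met
6. responsible-vendor training 116 days ago vs limit 120 → met
7. age-verification signage absent → not met
8. excise tax bond $35,000 < $40,000 → not met
9. excise tax filing 223 days ago vs limit 270 → met
Not met: 2, 3, 7, 8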